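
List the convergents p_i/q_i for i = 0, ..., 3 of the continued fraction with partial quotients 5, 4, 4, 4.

Using the convergent recurrence p_i = a_i*p_{i-1} + p_{i-2}, q_i = a_i*q_{i-1} + q_{i-2} with p_{-2}=0, p_{-1}=1, q_{-2}=1, q_{-1}=0:
  i=0: a_0=5, p_0 = 5*1 + 0 = 5, q_0 = 5*0 + 1 = 1.
  i=1: a_1=4, p_1 = 4*5 + 1 = 21, q_1 = 4*1 + 0 = 4.
  i=2: a_2=4, p_2 = 4*21 + 5 = 89, q_2 = 4*4 + 1 = 17.
  i=3: a_3=4, p_3 = 4*89 + 21 = 377, q_3 = 4*17 + 4 = 72.

5/1, 21/4, 89/17, 377/72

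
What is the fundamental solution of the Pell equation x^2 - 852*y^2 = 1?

First expand sqrt(852) as a continued fraction. With x_i = (sqrt(852) + m_i)/d_i and (m_0, d_0) = (0, 1): a_0 = floor(sqrt(852)) = 29, since 29^2 = 841 <= 852 < 900 = 30^2.
Iterate m_{i+1} = d_i*a_i - m_i, d_{i+1} = (852 - m_{i+1}^2)/d_i, a_{i+1} = floor((a_0 + m_{i+1})/d_{i+1}):
  m_1 = 1*29 - 0 = 29, d_1 = (852 - 29^2)/1 = 11/1 = 11, a_1 = floor((29 + 29)/11) = 5.
  m_2 = 11*5 - 29 = 26, d_2 = (852 - 26^2)/11 = 176/11 = 16, a_2 = floor((29 + 26)/16) = 3.
  m_3 = 16*3 - 26 = 22, d_3 = (852 - 22^2)/16 = 368/16 = 23, a_3 = floor((29 + 22)/23) = 2.
  m_4 = 23*2 - 22 = 24, d_4 = (852 - 24^2)/23 = 276/23 = 12, a_4 = floor((29 + 24)/12) = 4.
  m_5 = 12*4 - 24 = 24, d_5 = (852 - 24^2)/12 = 276/12 = 23, a_5 = floor((29 + 24)/23) = 2.
  m_6 = 23*2 - 24 = 22, d_6 = (852 - 22^2)/23 = 368/23 = 16, a_6 = floor((29 + 22)/16) = 3.
  m_7 = 16*3 - 22 = 26, d_7 = (852 - 26^2)/16 = 176/16 = 11, a_7 = floor((29 + 26)/11) = 5.
  m_8 = 11*5 - 26 = 29, d_8 = (852 - 29^2)/11 = 11/11 = 1, a_8 = floor((29 + 29)/1) = 58.
  m_9 = 1*58 - 29 = 29, d_9 = (852 - 29^2)/1 = 11/1 = 11: (m_9, d_9) = (m_1, d_1) = (29, 11), so from here the quotients repeat a_1, ..., a_8; the period length is 8.
So sqrt(852) = [29; (5, 3, 2, 4, 2, 3, 5, 58)] with period length k = 8.
k is even, so the fundamental solution of x^2 - 852y^2 = 1 is (p_{k-1}, q_{k-1}) = (p_7, q_7); compute convergents through index 7.
Convergents (p_i = a_i*p_{i-1} + p_{i-2}, q_i = a_i*q_{i-1} + q_{i-2} with p_{-2}=0, p_{-1}=1, q_{-2}=1, q_{-1}=0):
  i=0: a_0=29, p_0 = 29*1 + 0 = 29, q_0 = 29*0 + 1 = 1.
  i=1: a_1=5, p_1 = 5*29 + 1 = 146, q_1 = 5*1 + 0 = 5.
  i=2: a_2=3, p_2 = 3*146 + 29 = 467, q_2 = 3*5 + 1 = 16.
  i=3: a_3=2, p_3 = 2*467 + 146 = 1080, q_3 = 2*16 + 5 = 37.
  i=4: a_4=4, p_4 = 4*1080 + 467 = 4787, q_4 = 4*37 + 16 = 164.
  i=5: a_5=2, p_5 = 2*4787 + 1080 = 10654, q_5 = 2*164 + 37 = 365.
  i=6: a_6=3, p_6 = 3*10654 + 4787 = 36749, q_6 = 3*365 + 164 = 1259.
  i=7: a_7=5, p_7 = 5*36749 + 10654 = 194399, q_7 = 5*1259 + 365 = 6660.
Check: 194399^2 - 852*6660^2 = 37790971201 - 37790971200 = 1, so (x, y) = (194399, 6660) solves the equation, and by the theorem it is the least positive solution.

(x, y) = (194399, 6660)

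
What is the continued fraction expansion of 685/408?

[1; 1, 2, 8, 1, 2, 1, 3]

Run the Euclidean algorithm on 685 and 408; the successive quotients are the partial quotients a_0, a_1, ... (each step inverts the fractional part left over by the previous one):
  685 = 1*408 + 277, so a_0 = 1.
  408 = 1*277 + 131, so a_1 = 1.
  277 = 2*131 + 15, so a_2 = 2.
  131 = 8*15 + 11, so a_3 = 8.
  15 = 1*11 + 4, so a_4 = 1.
  11 = 2*4 + 3, so a_5 = 2.
  4 = 1*3 + 1, so a_6 = 1.
  3 = 3*1 + 0, so a_7 = 3.
The remainder reaches 0 after 8 divisions, so the expansion has 8 partial quotients, read off in order.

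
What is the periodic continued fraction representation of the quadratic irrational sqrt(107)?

Write x_i = (sqrt(107) + m_i)/d_i with (m_0, d_0) = (0, 1). a_0 = floor(sqrt(107)) = 10, since 10^2 = 100 <= 107 < 121 = 11^2.
Iterate m_{i+1} = d_i*a_i - m_i, d_{i+1} = (107 - m_{i+1}^2)/d_i, a_{i+1} = floor((a_0 + m_{i+1})/d_{i+1}):
  m_1 = 1*10 - 0 = 10, d_1 = (107 - 10^2)/1 = 7/1 = 7, a_1 = floor((10 + 10)/7) = 2.
  m_2 = 7*2 - 10 = 4, d_2 = (107 - 4^2)/7 = 91/7 = 13, a_2 = floor((10 + 4)/13) = 1.
  m_3 = 13*1 - 4 = 9, d_3 = (107 - 9^2)/13 = 26/13 = 2, a_3 = floor((10 + 9)/2) = 9.
  m_4 = 2*9 - 9 = 9, d_4 = (107 - 9^2)/2 = 26/2 = 13, a_4 = floor((10 + 9)/13) = 1.
  m_5 = 13*1 - 9 = 4, d_5 = (107 - 4^2)/13 = 91/13 = 7, a_5 = floor((10 + 4)/7) = 2.
  m_6 = 7*2 - 4 = 10, d_6 = (107 - 10^2)/7 = 7/7 = 1, a_6 = floor((10 + 10)/1) = 20.
  m_7 = 1*20 - 10 = 10, d_7 = (107 - 10^2)/1 = 7/1 = 7: (m_7, d_7) = (m_1, d_1) = (10, 7), so from here the quotients repeat a_1, ..., a_6; the period length is 6.
Hence the expansion of sqrt(107) is a_0 = 10 followed by the repeating block 2, 1, 9, 1, 2, 20 (period 6).

[10; (2, 1, 9, 1, 2, 20)]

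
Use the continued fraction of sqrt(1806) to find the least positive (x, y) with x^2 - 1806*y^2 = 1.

First expand sqrt(1806) as a continued fraction. With x_i = (sqrt(1806) + m_i)/d_i and (m_0, d_0) = (0, 1): a_0 = floor(sqrt(1806)) = 42, since 42^2 = 1764 <= 1806 < 1849 = 43^2.
Iterate m_{i+1} = d_i*a_i - m_i, d_{i+1} = (1806 - m_{i+1}^2)/d_i, a_{i+1} = floor((a_0 + m_{i+1})/d_{i+1}):
  m_1 = 1*42 - 0 = 42, d_1 = (1806 - 42^2)/1 = 42/1 = 42, a_1 = floor((42 + 42)/42) = 2.
  m_2 = 42*2 - 42 = 42, d_2 = (1806 - 42^2)/42 = 42/42 = 1, a_2 = floor((42 + 42)/1) = 84.
  m_3 = 1*84 - 42 = 42, d_3 = (1806 - 42^2)/1 = 42/1 = 42: (m_3, d_3) = (m_1, d_1) = (42, 42), so from here the quotients repeat a_1, a_2; the period length is 2.
So sqrt(1806) = [42; (2, 84)] with period length k = 2.
k is even, so the fundamental solution of x^2 - 1806y^2 = 1 is (p_{k-1}, q_{k-1}) = (p_1, q_1); compute convergents through index 1.
Convergents (p_i = a_i*p_{i-1} + p_{i-2}, q_i = a_i*q_{i-1} + q_{i-2} with p_{-2}=0, p_{-1}=1, q_{-2}=1, q_{-1}=0):
  i=0: a_0=42, p_0 = 42*1 + 0 = 42, q_0 = 42*0 + 1 = 1.
  i=1: a_1=2, p_1 = 2*42 + 1 = 85, q_1 = 2*1 + 0 = 2.
Check: 85^2 - 1806*2^2 = 7225 - 7224 = 1, so (x, y) = (85, 2) solves the equation, and by the theorem it is the least positive solution.

(x, y) = (85, 2)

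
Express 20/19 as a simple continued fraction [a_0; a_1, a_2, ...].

Run the Euclidean algorithm on 20 and 19; the successive quotients are the partial quotients a_0, a_1, ... (each step inverts the fractional part left over by the previous one):
  20 = 1*19 + 1, so a_0 = 1.
  19 = 19*1 + 0, so a_1 = 19.
The remainder reaches 0 after 2 divisions, so the expansion has 2 partial quotients, read off in order.

[1; 19]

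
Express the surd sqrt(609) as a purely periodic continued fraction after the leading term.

Write x_i = (sqrt(609) + m_i)/d_i with (m_0, d_0) = (0, 1). a_0 = floor(sqrt(609)) = 24, since 24^2 = 576 <= 609 < 625 = 25^2.
Iterate m_{i+1} = d_i*a_i - m_i, d_{i+1} = (609 - m_{i+1}^2)/d_i, a_{i+1} = floor((a_0 + m_{i+1})/d_{i+1}):
  m_1 = 1*24 - 0 = 24, d_1 = (609 - 24^2)/1 = 33/1 = 33, a_1 = floor((24 + 24)/33) = 1.
  m_2 = 33*1 - 24 = 9, d_2 = (609 - 9^2)/33 = 528/33 = 16, a_2 = floor((24 + 9)/16) = 2.
  m_3 = 16*2 - 9 = 23, d_3 = (609 - 23^2)/16 = 80/16 = 5, a_3 = floor((24 + 23)/5) = 9.
  m_4 = 5*9 - 23 = 22, d_4 = (609 - 22^2)/5 = 125/5 = 25, a_4 = floor((24 + 22)/25) = 1.
  m_5 = 25*1 - 22 = 3, d_5 = (609 - 3^2)/25 = 600/25 = 24, a_5 = floor((24 + 3)/24) = 1.
  m_6 = 24*1 - 3 = 21, d_6 = (609 - 21^2)/24 = 168/24 = 7, a_6 = floor((24 + 21)/7) = 6.
  m_7 = 7*6 - 21 = 21, d_7 = (609 - 21^2)/7 = 168/7 = 24, a_7 = floor((24 + 21)/24) = 1.
  m_8 = 24*1 - 21 = 3, d_8 = (609 - 3^2)/24 = 600/24 = 25, a_8 = floor((24 + 3)/25) = 1.
  m_9 = 25*1 - 3 = 22, d_9 = (609 - 22^2)/25 = 125/25 = 5, a_9 = floor((24 + 22)/5) = 9.
  m_10 = 5*9 - 22 = 23, d_10 = (609 - 23^2)/5 = 80/5 = 16, a_10 = floor((24 + 23)/16) = 2.
  m_11 = 16*2 - 23 = 9, d_11 = (609 - 9^2)/16 = 528/16 = 33, a_11 = floor((24 + 9)/33) = 1.
  m_12 = 33*1 - 9 = 24, d_12 = (609 - 24^2)/33 = 33/33 = 1, a_12 = floor((24 + 24)/1) = 48.
  m_13 = 1*48 - 24 = 24, d_13 = (609 - 24^2)/1 = 33/1 = 33: (m_13, d_13) = (m_1, d_1) = (24, 33), so from here the quotients repeat a_1, ..., a_12; the period length is 12.
Hence the expansion of sqrt(609) is a_0 = 24 followed by the repeating block 1, 2, 9, 1, 1, 6, 1, 1, 9, 2, 1, 48 (period 12).

[24; (1, 2, 9, 1, 1, 6, 1, 1, 9, 2, 1, 48)]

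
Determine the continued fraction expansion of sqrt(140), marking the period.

[11; (1, 4, 1, 22)]

Write x_i = (sqrt(140) + m_i)/d_i with (m_0, d_0) = (0, 1). a_0 = floor(sqrt(140)) = 11, since 11^2 = 121 <= 140 < 144 = 12^2.
Iterate m_{i+1} = d_i*a_i - m_i, d_{i+1} = (140 - m_{i+1}^2)/d_i, a_{i+1} = floor((a_0 + m_{i+1})/d_{i+1}):
  m_1 = 1*11 - 0 = 11, d_1 = (140 - 11^2)/1 = 19/1 = 19, a_1 = floor((11 + 11)/19) = 1.
  m_2 = 19*1 - 11 = 8, d_2 = (140 - 8^2)/19 = 76/19 = 4, a_2 = floor((11 + 8)/4) = 4.
  m_3 = 4*4 - 8 = 8, d_3 = (140 - 8^2)/4 = 76/4 = 19, a_3 = floor((11 + 8)/19) = 1.
  m_4 = 19*1 - 8 = 11, d_4 = (140 - 11^2)/19 = 19/19 = 1, a_4 = floor((11 + 11)/1) = 22.
  m_5 = 1*22 - 11 = 11, d_5 = (140 - 11^2)/1 = 19/1 = 19: (m_5, d_5) = (m_1, d_1) = (11, 19), so from here the quotients repeat a_1, ..., a_4; the period length is 4.
Hence the expansion of sqrt(140) is a_0 = 11 followed by the repeating block 1, 4, 1, 22 (period 4).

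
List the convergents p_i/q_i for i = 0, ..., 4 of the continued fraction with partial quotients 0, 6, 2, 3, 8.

0/1, 1/6, 2/13, 7/45, 58/373

Using the convergent recurrence p_i = a_i*p_{i-1} + p_{i-2}, q_i = a_i*q_{i-1} + q_{i-2} with p_{-2}=0, p_{-1}=1, q_{-2}=1, q_{-1}=0:
  i=0: a_0=0, p_0 = 0*1 + 0 = 0, q_0 = 0*0 + 1 = 1.
  i=1: a_1=6, p_1 = 6*0 + 1 = 1, q_1 = 6*1 + 0 = 6.
  i=2: a_2=2, p_2 = 2*1 + 0 = 2, q_2 = 2*6 + 1 = 13.
  i=3: a_3=3, p_3 = 3*2 + 1 = 7, q_3 = 3*13 + 6 = 45.
  i=4: a_4=8, p_4 = 8*7 + 2 = 58, q_4 = 8*45 + 13 = 373.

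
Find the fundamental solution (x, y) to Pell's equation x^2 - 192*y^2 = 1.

(x, y) = (97, 7)

First expand sqrt(192) as a continued fraction. With x_i = (sqrt(192) + m_i)/d_i and (m_0, d_0) = (0, 1): a_0 = floor(sqrt(192)) = 13, since 13^2 = 169 <= 192 < 196 = 14^2.
Iterate m_{i+1} = d_i*a_i - m_i, d_{i+1} = (192 - m_{i+1}^2)/d_i, a_{i+1} = floor((a_0 + m_{i+1})/d_{i+1}):
  m_1 = 1*13 - 0 = 13, d_1 = (192 - 13^2)/1 = 23/1 = 23, a_1 = floor((13 + 13)/23) = 1.
  m_2 = 23*1 - 13 = 10, d_2 = (192 - 10^2)/23 = 92/23 = 4, a_2 = floor((13 + 10)/4) = 5.
  m_3 = 4*5 - 10 = 10, d_3 = (192 - 10^2)/4 = 92/4 = 23, a_3 = floor((13 + 10)/23) = 1.
  m_4 = 23*1 - 10 = 13, d_4 = (192 - 13^2)/23 = 23/23 = 1, a_4 = floor((13 + 13)/1) = 26.
  m_5 = 1*26 - 13 = 13, d_5 = (192 - 13^2)/1 = 23/1 = 23: (m_5, d_5) = (m_1, d_1) = (13, 23), so from here the quotients repeat a_1, ..., a_4; the period length is 4.
So sqrt(192) = [13; (1, 5, 1, 26)] with period length k = 4.
k is even, so the fundamental solution of x^2 - 192y^2 = 1 is (p_{k-1}, q_{k-1}) = (p_3, q_3); compute convergents through index 3.
Convergents (p_i = a_i*p_{i-1} + p_{i-2}, q_i = a_i*q_{i-1} + q_{i-2} with p_{-2}=0, p_{-1}=1, q_{-2}=1, q_{-1}=0):
  i=0: a_0=13, p_0 = 13*1 + 0 = 13, q_0 = 13*0 + 1 = 1.
  i=1: a_1=1, p_1 = 1*13 + 1 = 14, q_1 = 1*1 + 0 = 1.
  i=2: a_2=5, p_2 = 5*14 + 13 = 83, q_2 = 5*1 + 1 = 6.
  i=3: a_3=1, p_3 = 1*83 + 14 = 97, q_3 = 1*6 + 1 = 7.
Check: 97^2 - 192*7^2 = 9409 - 9408 = 1, so (x, y) = (97, 7) solves the equation, and by the theorem it is the least positive solution.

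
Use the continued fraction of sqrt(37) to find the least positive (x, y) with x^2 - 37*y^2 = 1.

First expand sqrt(37) as a continued fraction. With x_i = (sqrt(37) + m_i)/d_i and (m_0, d_0) = (0, 1): a_0 = floor(sqrt(37)) = 6, since 6^2 = 36 <= 37 < 49 = 7^2.
Iterate m_{i+1} = d_i*a_i - m_i, d_{i+1} = (37 - m_{i+1}^2)/d_i, a_{i+1} = floor((a_0 + m_{i+1})/d_{i+1}):
  m_1 = 1*6 - 0 = 6, d_1 = (37 - 6^2)/1 = 1/1 = 1, a_1 = floor((6 + 6)/1) = 12.
  m_2 = 1*12 - 6 = 6, d_2 = (37 - 6^2)/1 = 1/1 = 1: (m_2, d_2) = (m_1, d_1) = (6, 1), so from here the quotient a_1 repeats; the period length is 1.
So sqrt(37) = [6; (12)] with period length k = 1.
k is odd, so (p_{k-1}, q_{k-1}) only solves x^2 - 37y^2 = -1 and the fundamental solution of x^2 - 37y^2 = 1 is (p_{2k-1}, q_{2k-1}) = (p_1, q_1); compute convergents through index 1, running through the period twice.
Convergents (p_i = a_i*p_{i-1} + p_{i-2}, q_i = a_i*q_{i-1} + q_{i-2} with p_{-2}=0, p_{-1}=1, q_{-2}=1, q_{-1}=0):
  i=0: a_0=6, p_0 = 6*1 + 0 = 6, q_0 = 6*0 + 1 = 1.
  i=1: a_1=12, p_1 = 12*6 + 1 = 73, q_1 = 12*1 + 0 = 12.
Indeed p_0^2 - 37*q_0^2 = 36 - 37 = -1, not +1.
Check: 73^2 - 37*12^2 = 5329 - 5328 = 1, so (x, y) = (73, 12) solves the equation, and by the theorem it is the least positive solution.

(x, y) = (73, 12)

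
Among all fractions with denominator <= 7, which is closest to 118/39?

3/1

Expand x = 118/39 as a continued fraction with the Euclidean algorithm:
  118 = 3*39 + 1, so a_0 = 3.
  39 = 39*1 + 0, so a_1 = 39.
so x = [3; 39].
Convergents (p_i = a_i*p_{i-1} + p_{i-2}, q_i = a_i*q_{i-1} + q_{i-2} with p_{-2}=0, p_{-1}=1, q_{-2}=1, q_{-1}=0), until the denominator exceeds 7:
  i=0: a_0=3, p_0 = 3*1 + 0 = 3, q_0 = 3*0 + 1 = 1.
  i=1: a_1=39, p_1 = 39*3 + 1 = 118, q_1 = 39*1 + 0 = 39.
q_1 = 39 > 7, so the last convergent with denominator <= 7 is p_0/q_0 = 3/1.
The closest fraction with denominator <= 7 is either p_0/q_0 or the intermediate fraction (k*p_0 + p_{-1})/(k*q_0 + q_{-1}) with the largest k >= 1 whose denominator stays <= 7; these approach x as k grows, and every other convergent or intermediate fraction in range is farther away.
Largest k: floor((7 - q_{-1})/q_0) = floor((7 - 0)/1) = 7 (using the seeds p_{-1} = 1, q_{-1} = 0).
That gives (7*3 + 1)/(7*1 + 0) = 22/7.
Compare the errors: |x - 3/1| = |118*1 - 3*39|/(39*1) = 1/39, and |x - 22/7| = |118*7 - 22*39|/(39*7) = 32/273.
Cross-multiplying, 1*273 = 273 < 1248 = 32*39, so 1/39 is smaller: the convergent 3/1 is closer to x than 22/7.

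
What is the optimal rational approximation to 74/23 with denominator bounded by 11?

29/9

Expand x = 74/23 as a continued fraction with the Euclidean algorithm:
  74 = 3*23 + 5, so a_0 = 3.
  23 = 4*5 + 3, so a_1 = 4.
  5 = 1*3 + 2, so a_2 = 1.
  3 = 1*2 + 1, so a_3 = 1.
  2 = 2*1 + 0, so a_4 = 2.
so x = [3; 4, 1, 1, 2].
Convergents (p_i = a_i*p_{i-1} + p_{i-2}, q_i = a_i*q_{i-1} + q_{i-2} with p_{-2}=0, p_{-1}=1, q_{-2}=1, q_{-1}=0), until the denominator exceeds 11:
  i=0: a_0=3, p_0 = 3*1 + 0 = 3, q_0 = 3*0 + 1 = 1.
  i=1: a_1=4, p_1 = 4*3 + 1 = 13, q_1 = 4*1 + 0 = 4.
  i=2: a_2=1, p_2 = 1*13 + 3 = 16, q_2 = 1*4 + 1 = 5.
  i=3: a_3=1, p_3 = 1*16 + 13 = 29, q_3 = 1*5 + 4 = 9.
  i=4: a_4=2, p_4 = 2*29 + 16 = 74, q_4 = 2*9 + 5 = 23.
q_4 = 23 > 11, so the last convergent with denominator <= 11 is p_3/q_3 = 29/9.
The closest fraction with denominator <= 11 is either p_3/q_3 or the intermediate fraction (k*p_3 + p_2)/(k*q_3 + q_2) with the largest k >= 1 whose denominator stays <= 11; these approach x as k grows, and every other convergent or intermediate fraction in range is farther away.
Largest k: floor((11 - q_2)/q_3) = floor((11 - 5)/9) = 0.
Since k = 0, no intermediate fraction beyond p_3/q_3 has denominator <= 11, so the convergent 29/9 is the closest (its error is |74*9 - 29*23|/(23*9) = 1/207).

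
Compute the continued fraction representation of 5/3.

[1; 1, 2]

Run the Euclidean algorithm on 5 and 3; the successive quotients are the partial quotients a_0, a_1, ... (each step inverts the fractional part left over by the previous one):
  5 = 1*3 + 2, so a_0 = 1.
  3 = 1*2 + 1, so a_1 = 1.
  2 = 2*1 + 0, so a_2 = 2.
The remainder reaches 0 after 3 divisions, so the expansion has 3 partial quotients, read off in order.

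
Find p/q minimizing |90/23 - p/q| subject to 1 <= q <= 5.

4/1

Expand x = 90/23 as a continued fraction with the Euclidean algorithm:
  90 = 3*23 + 21, so a_0 = 3.
  23 = 1*21 + 2, so a_1 = 1.
  21 = 10*2 + 1, so a_2 = 10.
  2 = 2*1 + 0, so a_3 = 2.
so x = [3; 1, 10, 2].
Convergents (p_i = a_i*p_{i-1} + p_{i-2}, q_i = a_i*q_{i-1} + q_{i-2} with p_{-2}=0, p_{-1}=1, q_{-2}=1, q_{-1}=0), until the denominator exceeds 5:
  i=0: a_0=3, p_0 = 3*1 + 0 = 3, q_0 = 3*0 + 1 = 1.
  i=1: a_1=1, p_1 = 1*3 + 1 = 4, q_1 = 1*1 + 0 = 1.
  i=2: a_2=10, p_2 = 10*4 + 3 = 43, q_2 = 10*1 + 1 = 11.
q_2 = 11 > 5, so the last convergent with denominator <= 5 is p_1/q_1 = 4/1.
The closest fraction with denominator <= 5 is either p_1/q_1 or the intermediate fraction (k*p_1 + p_0)/(k*q_1 + q_0) with the largest k >= 1 whose denominator stays <= 5; these approach x as k grows, and every other convergent or intermediate fraction in range is farther away.
Largest k: floor((5 - q_0)/q_1) = floor((5 - 1)/1) = 4.
That gives (4*4 + 3)/(4*1 + 1) = 19/5.
Compare the errors: |x - 4/1| = |90*1 - 4*23|/(23*1) = 2/23, and |x - 19/5| = |90*5 - 19*23|/(23*5) = 13/115.
Cross-multiplying, 2*115 = 230 < 299 = 13*23, so 2/23 is smaller: the convergent 4/1 is closer to x than 19/5.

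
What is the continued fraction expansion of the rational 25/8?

[3; 8]

Run the Euclidean algorithm on 25 and 8; the successive quotients are the partial quotients a_0, a_1, ... (each step inverts the fractional part left over by the previous one):
  25 = 3*8 + 1, so a_0 = 3.
  8 = 8*1 + 0, so a_1 = 8.
The remainder reaches 0 after 2 divisions, so the expansion has 2 partial quotients, read off in order.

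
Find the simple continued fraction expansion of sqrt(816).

[28; (1, 1, 3, 3, 3, 1, 1, 56)]

Write x_i = (sqrt(816) + m_i)/d_i with (m_0, d_0) = (0, 1). a_0 = floor(sqrt(816)) = 28, since 28^2 = 784 <= 816 < 841 = 29^2.
Iterate m_{i+1} = d_i*a_i - m_i, d_{i+1} = (816 - m_{i+1}^2)/d_i, a_{i+1} = floor((a_0 + m_{i+1})/d_{i+1}):
  m_1 = 1*28 - 0 = 28, d_1 = (816 - 28^2)/1 = 32/1 = 32, a_1 = floor((28 + 28)/32) = 1.
  m_2 = 32*1 - 28 = 4, d_2 = (816 - 4^2)/32 = 800/32 = 25, a_2 = floor((28 + 4)/25) = 1.
  m_3 = 25*1 - 4 = 21, d_3 = (816 - 21^2)/25 = 375/25 = 15, a_3 = floor((28 + 21)/15) = 3.
  m_4 = 15*3 - 21 = 24, d_4 = (816 - 24^2)/15 = 240/15 = 16, a_4 = floor((28 + 24)/16) = 3.
  m_5 = 16*3 - 24 = 24, d_5 = (816 - 24^2)/16 = 240/16 = 15, a_5 = floor((28 + 24)/15) = 3.
  m_6 = 15*3 - 24 = 21, d_6 = (816 - 21^2)/15 = 375/15 = 25, a_6 = floor((28 + 21)/25) = 1.
  m_7 = 25*1 - 21 = 4, d_7 = (816 - 4^2)/25 = 800/25 = 32, a_7 = floor((28 + 4)/32) = 1.
  m_8 = 32*1 - 4 = 28, d_8 = (816 - 28^2)/32 = 32/32 = 1, a_8 = floor((28 + 28)/1) = 56.
  m_9 = 1*56 - 28 = 28, d_9 = (816 - 28^2)/1 = 32/1 = 32: (m_9, d_9) = (m_1, d_1) = (28, 32), so from here the quotients repeat a_1, ..., a_8; the period length is 8.
Hence the expansion of sqrt(816) is a_0 = 28 followed by the repeating block 1, 1, 3, 3, 3, 1, 1, 56 (period 8).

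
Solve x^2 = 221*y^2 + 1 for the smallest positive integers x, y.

First expand sqrt(221) as a continued fraction. With x_i = (sqrt(221) + m_i)/d_i and (m_0, d_0) = (0, 1): a_0 = floor(sqrt(221)) = 14, since 14^2 = 196 <= 221 < 225 = 15^2.
Iterate m_{i+1} = d_i*a_i - m_i, d_{i+1} = (221 - m_{i+1}^2)/d_i, a_{i+1} = floor((a_0 + m_{i+1})/d_{i+1}):
  m_1 = 1*14 - 0 = 14, d_1 = (221 - 14^2)/1 = 25/1 = 25, a_1 = floor((14 + 14)/25) = 1.
  m_2 = 25*1 - 14 = 11, d_2 = (221 - 11^2)/25 = 100/25 = 4, a_2 = floor((14 + 11)/4) = 6.
  m_3 = 4*6 - 11 = 13, d_3 = (221 - 13^2)/4 = 52/4 = 13, a_3 = floor((14 + 13)/13) = 2.
  m_4 = 13*2 - 13 = 13, d_4 = (221 - 13^2)/13 = 52/13 = 4, a_4 = floor((14 + 13)/4) = 6.
  m_5 = 4*6 - 13 = 11, d_5 = (221 - 11^2)/4 = 100/4 = 25, a_5 = floor((14 + 11)/25) = 1.
  m_6 = 25*1 - 11 = 14, d_6 = (221 - 14^2)/25 = 25/25 = 1, a_6 = floor((14 + 14)/1) = 28.
  m_7 = 1*28 - 14 = 14, d_7 = (221 - 14^2)/1 = 25/1 = 25: (m_7, d_7) = (m_1, d_1) = (14, 25), so from here the quotients repeat a_1, ..., a_6; the period length is 6.
So sqrt(221) = [14; (1, 6, 2, 6, 1, 28)] with period length k = 6.
k is even, so the fundamental solution of x^2 - 221y^2 = 1 is (p_{k-1}, q_{k-1}) = (p_5, q_5); compute convergents through index 5.
Convergents (p_i = a_i*p_{i-1} + p_{i-2}, q_i = a_i*q_{i-1} + q_{i-2} with p_{-2}=0, p_{-1}=1, q_{-2}=1, q_{-1}=0):
  i=0: a_0=14, p_0 = 14*1 + 0 = 14, q_0 = 14*0 + 1 = 1.
  i=1: a_1=1, p_1 = 1*14 + 1 = 15, q_1 = 1*1 + 0 = 1.
  i=2: a_2=6, p_2 = 6*15 + 14 = 104, q_2 = 6*1 + 1 = 7.
  i=3: a_3=2, p_3 = 2*104 + 15 = 223, q_3 = 2*7 + 1 = 15.
  i=4: a_4=6, p_4 = 6*223 + 104 = 1442, q_4 = 6*15 + 7 = 97.
  i=5: a_5=1, p_5 = 1*1442 + 223 = 1665, q_5 = 1*97 + 15 = 112.
Check: 1665^2 - 221*112^2 = 2772225 - 2772224 = 1, so (x, y) = (1665, 112) solves the equation, and by the theorem it is the least positive solution.

(x, y) = (1665, 112)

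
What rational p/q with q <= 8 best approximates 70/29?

12/5

Expand x = 70/29 as a continued fraction with the Euclidean algorithm:
  70 = 2*29 + 12, so a_0 = 2.
  29 = 2*12 + 5, so a_1 = 2.
  12 = 2*5 + 2, so a_2 = 2.
  5 = 2*2 + 1, so a_3 = 2.
  2 = 2*1 + 0, so a_4 = 2.
so x = [2; 2, 2, 2, 2].
Convergents (p_i = a_i*p_{i-1} + p_{i-2}, q_i = a_i*q_{i-1} + q_{i-2} with p_{-2}=0, p_{-1}=1, q_{-2}=1, q_{-1}=0), until the denominator exceeds 8:
  i=0: a_0=2, p_0 = 2*1 + 0 = 2, q_0 = 2*0 + 1 = 1.
  i=1: a_1=2, p_1 = 2*2 + 1 = 5, q_1 = 2*1 + 0 = 2.
  i=2: a_2=2, p_2 = 2*5 + 2 = 12, q_2 = 2*2 + 1 = 5.
  i=3: a_3=2, p_3 = 2*12 + 5 = 29, q_3 = 2*5 + 2 = 12.
q_3 = 12 > 8, so the last convergent with denominator <= 8 is p_2/q_2 = 12/5.
The closest fraction with denominator <= 8 is either p_2/q_2 or the intermediate fraction (k*p_2 + p_1)/(k*q_2 + q_1) with the largest k >= 1 whose denominator stays <= 8; these approach x as k grows, and every other convergent or intermediate fraction in range is farther away.
Largest k: floor((8 - q_1)/q_2) = floor((8 - 2)/5) = 1.
That gives (1*12 + 5)/(1*5 + 2) = 17/7.
Compare the errors: |x - 12/5| = |70*5 - 12*29|/(29*5) = 2/145, and |x - 17/7| = |70*7 - 17*29|/(29*7) = 3/203.
Cross-multiplying, 2*203 = 406 < 435 = 3*145, so 2/145 is smaller: the convergent 12/5 is closer to x than 17/7.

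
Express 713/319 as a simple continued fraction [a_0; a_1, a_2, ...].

Run the Euclidean algorithm on 713 and 319; the successive quotients are the partial quotients a_0, a_1, ... (each step inverts the fractional part left over by the previous one):
  713 = 2*319 + 75, so a_0 = 2.
  319 = 4*75 + 19, so a_1 = 4.
  75 = 3*19 + 18, so a_2 = 3.
  19 = 1*18 + 1, so a_3 = 1.
  18 = 18*1 + 0, so a_4 = 18.
The remainder reaches 0 after 5 divisions, so the expansion has 5 partial quotients, read off in order.

[2; 4, 3, 1, 18]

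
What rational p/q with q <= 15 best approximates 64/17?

49/13

Expand x = 64/17 as a continued fraction with the Euclidean algorithm:
  64 = 3*17 + 13, so a_0 = 3.
  17 = 1*13 + 4, so a_1 = 1.
  13 = 3*4 + 1, so a_2 = 3.
  4 = 4*1 + 0, so a_3 = 4.
so x = [3; 1, 3, 4].
Convergents (p_i = a_i*p_{i-1} + p_{i-2}, q_i = a_i*q_{i-1} + q_{i-2} with p_{-2}=0, p_{-1}=1, q_{-2}=1, q_{-1}=0), until the denominator exceeds 15:
  i=0: a_0=3, p_0 = 3*1 + 0 = 3, q_0 = 3*0 + 1 = 1.
  i=1: a_1=1, p_1 = 1*3 + 1 = 4, q_1 = 1*1 + 0 = 1.
  i=2: a_2=3, p_2 = 3*4 + 3 = 15, q_2 = 3*1 + 1 = 4.
  i=3: a_3=4, p_3 = 4*15 + 4 = 64, q_3 = 4*4 + 1 = 17.
q_3 = 17 > 15, so the last convergent with denominator <= 15 is p_2/q_2 = 15/4.
The closest fraction with denominator <= 15 is either p_2/q_2 or the intermediate fraction (k*p_2 + p_1)/(k*q_2 + q_1) with the largest k >= 1 whose denominator stays <= 15; these approach x as k grows, and every other convergent or intermediate fraction in range is farther away.
Largest k: floor((15 - q_1)/q_2) = floor((15 - 1)/4) = 3.
That gives (3*15 + 4)/(3*4 + 1) = 49/13.
Compare the errors: |x - 15/4| = |64*4 - 15*17|/(17*4) = 1/68, and |x - 49/13| = |64*13 - 49*17|/(17*13) = 1/221.
Cross-multiplying, 1*68 = 68 < 221 = 1*221, so 1/221 is smaller: the intermediate fraction 49/13 is closer to x than 15/4.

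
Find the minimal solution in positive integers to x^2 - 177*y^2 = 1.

(x, y) = (62423, 4692)

First expand sqrt(177) as a continued fraction. With x_i = (sqrt(177) + m_i)/d_i and (m_0, d_0) = (0, 1): a_0 = floor(sqrt(177)) = 13, since 13^2 = 169 <= 177 < 196 = 14^2.
Iterate m_{i+1} = d_i*a_i - m_i, d_{i+1} = (177 - m_{i+1}^2)/d_i, a_{i+1} = floor((a_0 + m_{i+1})/d_{i+1}):
  m_1 = 1*13 - 0 = 13, d_1 = (177 - 13^2)/1 = 8/1 = 8, a_1 = floor((13 + 13)/8) = 3.
  m_2 = 8*3 - 13 = 11, d_2 = (177 - 11^2)/8 = 56/8 = 7, a_2 = floor((13 + 11)/7) = 3.
  m_3 = 7*3 - 11 = 10, d_3 = (177 - 10^2)/7 = 77/7 = 11, a_3 = floor((13 + 10)/11) = 2.
  m_4 = 11*2 - 10 = 12, d_4 = (177 - 12^2)/11 = 33/11 = 3, a_4 = floor((13 + 12)/3) = 8.
  m_5 = 3*8 - 12 = 12, d_5 = (177 - 12^2)/3 = 33/3 = 11, a_5 = floor((13 + 12)/11) = 2.
  m_6 = 11*2 - 12 = 10, d_6 = (177 - 10^2)/11 = 77/11 = 7, a_6 = floor((13 + 10)/7) = 3.
  m_7 = 7*3 - 10 = 11, d_7 = (177 - 11^2)/7 = 56/7 = 8, a_7 = floor((13 + 11)/8) = 3.
  m_8 = 8*3 - 11 = 13, d_8 = (177 - 13^2)/8 = 8/8 = 1, a_8 = floor((13 + 13)/1) = 26.
  m_9 = 1*26 - 13 = 13, d_9 = (177 - 13^2)/1 = 8/1 = 8: (m_9, d_9) = (m_1, d_1) = (13, 8), so from here the quotients repeat a_1, ..., a_8; the period length is 8.
So sqrt(177) = [13; (3, 3, 2, 8, 2, 3, 3, 26)] with period length k = 8.
k is even, so the fundamental solution of x^2 - 177y^2 = 1 is (p_{k-1}, q_{k-1}) = (p_7, q_7); compute convergents through index 7.
Convergents (p_i = a_i*p_{i-1} + p_{i-2}, q_i = a_i*q_{i-1} + q_{i-2} with p_{-2}=0, p_{-1}=1, q_{-2}=1, q_{-1}=0):
  i=0: a_0=13, p_0 = 13*1 + 0 = 13, q_0 = 13*0 + 1 = 1.
  i=1: a_1=3, p_1 = 3*13 + 1 = 40, q_1 = 3*1 + 0 = 3.
  i=2: a_2=3, p_2 = 3*40 + 13 = 133, q_2 = 3*3 + 1 = 10.
  i=3: a_3=2, p_3 = 2*133 + 40 = 306, q_3 = 2*10 + 3 = 23.
  i=4: a_4=8, p_4 = 8*306 + 133 = 2581, q_4 = 8*23 + 10 = 194.
  i=5: a_5=2, p_5 = 2*2581 + 306 = 5468, q_5 = 2*194 + 23 = 411.
  i=6: a_6=3, p_6 = 3*5468 + 2581 = 18985, q_6 = 3*411 + 194 = 1427.
  i=7: a_7=3, p_7 = 3*18985 + 5468 = 62423, q_7 = 3*1427 + 411 = 4692.
Check: 62423^2 - 177*4692^2 = 3896630929 - 3896630928 = 1, so (x, y) = (62423, 4692) solves the equation, and by the theorem it is the least positive solution.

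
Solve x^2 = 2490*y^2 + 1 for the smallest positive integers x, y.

First expand sqrt(2490) as a continued fraction. With x_i = (sqrt(2490) + m_i)/d_i and (m_0, d_0) = (0, 1): a_0 = floor(sqrt(2490)) = 49, since 49^2 = 2401 <= 2490 < 2500 = 50^2.
Iterate m_{i+1} = d_i*a_i - m_i, d_{i+1} = (2490 - m_{i+1}^2)/d_i, a_{i+1} = floor((a_0 + m_{i+1})/d_{i+1}):
  m_1 = 1*49 - 0 = 49, d_1 = (2490 - 49^2)/1 = 89/1 = 89, a_1 = floor((49 + 49)/89) = 1.
  m_2 = 89*1 - 49 = 40, d_2 = (2490 - 40^2)/89 = 890/89 = 10, a_2 = floor((49 + 40)/10) = 8.
  m_3 = 10*8 - 40 = 40, d_3 = (2490 - 40^2)/10 = 890/10 = 89, a_3 = floor((49 + 40)/89) = 1.
  m_4 = 89*1 - 40 = 49, d_4 = (2490 - 49^2)/89 = 89/89 = 1, a_4 = floor((49 + 49)/1) = 98.
  m_5 = 1*98 - 49 = 49, d_5 = (2490 - 49^2)/1 = 89/1 = 89: (m_5, d_5) = (m_1, d_1) = (49, 89), so from here the quotients repeat a_1, ..., a_4; the period length is 4.
So sqrt(2490) = [49; (1, 8, 1, 98)] with period length k = 4.
k is even, so the fundamental solution of x^2 - 2490y^2 = 1 is (p_{k-1}, q_{k-1}) = (p_3, q_3); compute convergents through index 3.
Convergents (p_i = a_i*p_{i-1} + p_{i-2}, q_i = a_i*q_{i-1} + q_{i-2} with p_{-2}=0, p_{-1}=1, q_{-2}=1, q_{-1}=0):
  i=0: a_0=49, p_0 = 49*1 + 0 = 49, q_0 = 49*0 + 1 = 1.
  i=1: a_1=1, p_1 = 1*49 + 1 = 50, q_1 = 1*1 + 0 = 1.
  i=2: a_2=8, p_2 = 8*50 + 49 = 449, q_2 = 8*1 + 1 = 9.
  i=3: a_3=1, p_3 = 1*449 + 50 = 499, q_3 = 1*9 + 1 = 10.
Check: 499^2 - 2490*10^2 = 249001 - 249000 = 1, so (x, y) = (499, 10) solves the equation, and by the theorem it is the least positive solution.

(x, y) = (499, 10)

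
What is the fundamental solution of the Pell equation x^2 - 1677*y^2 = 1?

First expand sqrt(1677) as a continued fraction. With x_i = (sqrt(1677) + m_i)/d_i and (m_0, d_0) = (0, 1): a_0 = floor(sqrt(1677)) = 40, since 40^2 = 1600 <= 1677 < 1681 = 41^2.
Iterate m_{i+1} = d_i*a_i - m_i, d_{i+1} = (1677 - m_{i+1}^2)/d_i, a_{i+1} = floor((a_0 + m_{i+1})/d_{i+1}):
  m_1 = 1*40 - 0 = 40, d_1 = (1677 - 40^2)/1 = 77/1 = 77, a_1 = floor((40 + 40)/77) = 1.
  m_2 = 77*1 - 40 = 37, d_2 = (1677 - 37^2)/77 = 308/77 = 4, a_2 = floor((40 + 37)/4) = 19.
  m_3 = 4*19 - 37 = 39, d_3 = (1677 - 39^2)/4 = 156/4 = 39, a_3 = floor((40 + 39)/39) = 2.
  m_4 = 39*2 - 39 = 39, d_4 = (1677 - 39^2)/39 = 156/39 = 4, a_4 = floor((40 + 39)/4) = 19.
  m_5 = 4*19 - 39 = 37, d_5 = (1677 - 37^2)/4 = 308/4 = 77, a_5 = floor((40 + 37)/77) = 1.
  m_6 = 77*1 - 37 = 40, d_6 = (1677 - 40^2)/77 = 77/77 = 1, a_6 = floor((40 + 40)/1) = 80.
  m_7 = 1*80 - 40 = 40, d_7 = (1677 - 40^2)/1 = 77/1 = 77: (m_7, d_7) = (m_1, d_1) = (40, 77), so from here the quotients repeat a_1, ..., a_6; the period length is 6.
So sqrt(1677) = [40; (1, 19, 2, 19, 1, 80)] with period length k = 6.
k is even, so the fundamental solution of x^2 - 1677y^2 = 1 is (p_{k-1}, q_{k-1}) = (p_5, q_5); compute convergents through index 5.
Convergents (p_i = a_i*p_{i-1} + p_{i-2}, q_i = a_i*q_{i-1} + q_{i-2} with p_{-2}=0, p_{-1}=1, q_{-2}=1, q_{-1}=0):
  i=0: a_0=40, p_0 = 40*1 + 0 = 40, q_0 = 40*0 + 1 = 1.
  i=1: a_1=1, p_1 = 1*40 + 1 = 41, q_1 = 1*1 + 0 = 1.
  i=2: a_2=19, p_2 = 19*41 + 40 = 819, q_2 = 19*1 + 1 = 20.
  i=3: a_3=2, p_3 = 2*819 + 41 = 1679, q_3 = 2*20 + 1 = 41.
  i=4: a_4=19, p_4 = 19*1679 + 819 = 32720, q_4 = 19*41 + 20 = 799.
  i=5: a_5=1, p_5 = 1*32720 + 1679 = 34399, q_5 = 1*799 + 41 = 840.
Check: 34399^2 - 1677*840^2 = 1183291201 - 1183291200 = 1, so (x, y) = (34399, 840) solves the equation, and by the theorem it is the least positive solution.

(x, y) = (34399, 840)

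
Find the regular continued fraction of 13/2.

Run the Euclidean algorithm on 13 and 2; the successive quotients are the partial quotients a_0, a_1, ... (each step inverts the fractional part left over by the previous one):
  13 = 6*2 + 1, so a_0 = 6.
  2 = 2*1 + 0, so a_1 = 2.
The remainder reaches 0 after 2 divisions, so the expansion has 2 partial quotients, read off in order.

[6; 2]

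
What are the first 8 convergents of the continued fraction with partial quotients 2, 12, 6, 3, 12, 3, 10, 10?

2/1, 25/12, 152/73, 481/231, 5924/2845, 18253/8766, 188454/90505, 1902793/913816

Using the convergent recurrence p_i = a_i*p_{i-1} + p_{i-2}, q_i = a_i*q_{i-1} + q_{i-2} with p_{-2}=0, p_{-1}=1, q_{-2}=1, q_{-1}=0:
  i=0: a_0=2, p_0 = 2*1 + 0 = 2, q_0 = 2*0 + 1 = 1.
  i=1: a_1=12, p_1 = 12*2 + 1 = 25, q_1 = 12*1 + 0 = 12.
  i=2: a_2=6, p_2 = 6*25 + 2 = 152, q_2 = 6*12 + 1 = 73.
  i=3: a_3=3, p_3 = 3*152 + 25 = 481, q_3 = 3*73 + 12 = 231.
  i=4: a_4=12, p_4 = 12*481 + 152 = 5924, q_4 = 12*231 + 73 = 2845.
  i=5: a_5=3, p_5 = 3*5924 + 481 = 18253, q_5 = 3*2845 + 231 = 8766.
  i=6: a_6=10, p_6 = 10*18253 + 5924 = 188454, q_6 = 10*8766 + 2845 = 90505.
  i=7: a_7=10, p_7 = 10*188454 + 18253 = 1902793, q_7 = 10*90505 + 8766 = 913816.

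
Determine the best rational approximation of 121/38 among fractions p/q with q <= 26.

35/11

Expand x = 121/38 as a continued fraction with the Euclidean algorithm:
  121 = 3*38 + 7, so a_0 = 3.
  38 = 5*7 + 3, so a_1 = 5.
  7 = 2*3 + 1, so a_2 = 2.
  3 = 3*1 + 0, so a_3 = 3.
so x = [3; 5, 2, 3].
Convergents (p_i = a_i*p_{i-1} + p_{i-2}, q_i = a_i*q_{i-1} + q_{i-2} with p_{-2}=0, p_{-1}=1, q_{-2}=1, q_{-1}=0), until the denominator exceeds 26:
  i=0: a_0=3, p_0 = 3*1 + 0 = 3, q_0 = 3*0 + 1 = 1.
  i=1: a_1=5, p_1 = 5*3 + 1 = 16, q_1 = 5*1 + 0 = 5.
  i=2: a_2=2, p_2 = 2*16 + 3 = 35, q_2 = 2*5 + 1 = 11.
  i=3: a_3=3, p_3 = 3*35 + 16 = 121, q_3 = 3*11 + 5 = 38.
q_3 = 38 > 26, so the last convergent with denominator <= 26 is p_2/q_2 = 35/11.
The closest fraction with denominator <= 26 is either p_2/q_2 or the intermediate fraction (k*p_2 + p_1)/(k*q_2 + q_1) with the largest k >= 1 whose denominator stays <= 26; these approach x as k grows, and every other convergent or intermediate fraction in range is farther away.
Largest k: floor((26 - q_1)/q_2) = floor((26 - 5)/11) = 1.
That gives (1*35 + 16)/(1*11 + 5) = 51/16.
Compare the errors: |x - 35/11| = |121*11 - 35*38|/(38*11) = 1/418, and |x - 51/16| = |121*16 - 51*38|/(38*16) = 2/608.
Cross-multiplying, 1*608 = 608 < 836 = 2*418, so 1/418 is smaller: the convergent 35/11 is closer to x than 51/16.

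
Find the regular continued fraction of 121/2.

[60; 2]

Run the Euclidean algorithm on 121 and 2; the successive quotients are the partial quotients a_0, a_1, ... (each step inverts the fractional part left over by the previous one):
  121 = 60*2 + 1, so a_0 = 60.
  2 = 2*1 + 0, so a_1 = 2.
The remainder reaches 0 after 2 divisions, so the expansion has 2 partial quotients, read off in order.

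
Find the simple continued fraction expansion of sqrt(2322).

[48; (5, 2, 1, 10, 48, 10, 1, 2, 5, 96)]

Write x_i = (sqrt(2322) + m_i)/d_i with (m_0, d_0) = (0, 1). a_0 = floor(sqrt(2322)) = 48, since 48^2 = 2304 <= 2322 < 2401 = 49^2.
Iterate m_{i+1} = d_i*a_i - m_i, d_{i+1} = (2322 - m_{i+1}^2)/d_i, a_{i+1} = floor((a_0 + m_{i+1})/d_{i+1}):
  m_1 = 1*48 - 0 = 48, d_1 = (2322 - 48^2)/1 = 18/1 = 18, a_1 = floor((48 + 48)/18) = 5.
  m_2 = 18*5 - 48 = 42, d_2 = (2322 - 42^2)/18 = 558/18 = 31, a_2 = floor((48 + 42)/31) = 2.
  m_3 = 31*2 - 42 = 20, d_3 = (2322 - 20^2)/31 = 1922/31 = 62, a_3 = floor((48 + 20)/62) = 1.
  m_4 = 62*1 - 20 = 42, d_4 = (2322 - 42^2)/62 = 558/62 = 9, a_4 = floor((48 + 42)/9) = 10.
  m_5 = 9*10 - 42 = 48, d_5 = (2322 - 48^2)/9 = 18/9 = 2, a_5 = floor((48 + 48)/2) = 48.
  m_6 = 2*48 - 48 = 48, d_6 = (2322 - 48^2)/2 = 18/2 = 9, a_6 = floor((48 + 48)/9) = 10.
  m_7 = 9*10 - 48 = 42, d_7 = (2322 - 42^2)/9 = 558/9 = 62, a_7 = floor((48 + 42)/62) = 1.
  m_8 = 62*1 - 42 = 20, d_8 = (2322 - 20^2)/62 = 1922/62 = 31, a_8 = floor((48 + 20)/31) = 2.
  m_9 = 31*2 - 20 = 42, d_9 = (2322 - 42^2)/31 = 558/31 = 18, a_9 = floor((48 + 42)/18) = 5.
  m_10 = 18*5 - 42 = 48, d_10 = (2322 - 48^2)/18 = 18/18 = 1, a_10 = floor((48 + 48)/1) = 96.
  m_11 = 1*96 - 48 = 48, d_11 = (2322 - 48^2)/1 = 18/1 = 18: (m_11, d_11) = (m_1, d_1) = (48, 18), so from here the quotients repeat a_1, ..., a_10; the period length is 10.
Hence the expansion of sqrt(2322) is a_0 = 48 followed by the repeating block 5, 2, 1, 10, 48, 10, 1, 2, 5, 96 (period 10).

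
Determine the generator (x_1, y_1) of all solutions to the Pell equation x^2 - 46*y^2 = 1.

(x, y) = (24335, 3588)

First expand sqrt(46) as a continued fraction. With x_i = (sqrt(46) + m_i)/d_i and (m_0, d_0) = (0, 1): a_0 = floor(sqrt(46)) = 6, since 6^2 = 36 <= 46 < 49 = 7^2.
Iterate m_{i+1} = d_i*a_i - m_i, d_{i+1} = (46 - m_{i+1}^2)/d_i, a_{i+1} = floor((a_0 + m_{i+1})/d_{i+1}):
  m_1 = 1*6 - 0 = 6, d_1 = (46 - 6^2)/1 = 10/1 = 10, a_1 = floor((6 + 6)/10) = 1.
  m_2 = 10*1 - 6 = 4, d_2 = (46 - 4^2)/10 = 30/10 = 3, a_2 = floor((6 + 4)/3) = 3.
  m_3 = 3*3 - 4 = 5, d_3 = (46 - 5^2)/3 = 21/3 = 7, a_3 = floor((6 + 5)/7) = 1.
  m_4 = 7*1 - 5 = 2, d_4 = (46 - 2^2)/7 = 42/7 = 6, a_4 = floor((6 + 2)/6) = 1.
  m_5 = 6*1 - 2 = 4, d_5 = (46 - 4^2)/6 = 30/6 = 5, a_5 = floor((6 + 4)/5) = 2.
  m_6 = 5*2 - 4 = 6, d_6 = (46 - 6^2)/5 = 10/5 = 2, a_6 = floor((6 + 6)/2) = 6.
  m_7 = 2*6 - 6 = 6, d_7 = (46 - 6^2)/2 = 10/2 = 5, a_7 = floor((6 + 6)/5) = 2.
  m_8 = 5*2 - 6 = 4, d_8 = (46 - 4^2)/5 = 30/5 = 6, a_8 = floor((6 + 4)/6) = 1.
  m_9 = 6*1 - 4 = 2, d_9 = (46 - 2^2)/6 = 42/6 = 7, a_9 = floor((6 + 2)/7) = 1.
  m_10 = 7*1 - 2 = 5, d_10 = (46 - 5^2)/7 = 21/7 = 3, a_10 = floor((6 + 5)/3) = 3.
  m_11 = 3*3 - 5 = 4, d_11 = (46 - 4^2)/3 = 30/3 = 10, a_11 = floor((6 + 4)/10) = 1.
  m_12 = 10*1 - 4 = 6, d_12 = (46 - 6^2)/10 = 10/10 = 1, a_12 = floor((6 + 6)/1) = 12.
  m_13 = 1*12 - 6 = 6, d_13 = (46 - 6^2)/1 = 10/1 = 10: (m_13, d_13) = (m_1, d_1) = (6, 10), so from here the quotients repeat a_1, ..., a_12; the period length is 12.
So sqrt(46) = [6; (1, 3, 1, 1, 2, 6, 2, 1, 1, 3, 1, 12)] with period length k = 12.
k is even, so the fundamental solution of x^2 - 46y^2 = 1 is (p_{k-1}, q_{k-1}) = (p_11, q_11); compute convergents through index 11.
Convergents (p_i = a_i*p_{i-1} + p_{i-2}, q_i = a_i*q_{i-1} + q_{i-2} with p_{-2}=0, p_{-1}=1, q_{-2}=1, q_{-1}=0):
  i=0: a_0=6, p_0 = 6*1 + 0 = 6, q_0 = 6*0 + 1 = 1.
  i=1: a_1=1, p_1 = 1*6 + 1 = 7, q_1 = 1*1 + 0 = 1.
  i=2: a_2=3, p_2 = 3*7 + 6 = 27, q_2 = 3*1 + 1 = 4.
  i=3: a_3=1, p_3 = 1*27 + 7 = 34, q_3 = 1*4 + 1 = 5.
  i=4: a_4=1, p_4 = 1*34 + 27 = 61, q_4 = 1*5 + 4 = 9.
  i=5: a_5=2, p_5 = 2*61 + 34 = 156, q_5 = 2*9 + 5 = 23.
  i=6: a_6=6, p_6 = 6*156 + 61 = 997, q_6 = 6*23 + 9 = 147.
  i=7: a_7=2, p_7 = 2*997 + 156 = 2150, q_7 = 2*147 + 23 = 317.
  i=8: a_8=1, p_8 = 1*2150 + 997 = 3147, q_8 = 1*317 + 147 = 464.
  i=9: a_9=1, p_9 = 1*3147 + 2150 = 5297, q_9 = 1*464 + 317 = 781.
  i=10: a_10=3, p_10 = 3*5297 + 3147 = 19038, q_10 = 3*781 + 464 = 2807.
  i=11: a_11=1, p_11 = 1*19038 + 5297 = 24335, q_11 = 1*2807 + 781 = 3588.
Check: 24335^2 - 46*3588^2 = 592192225 - 592192224 = 1, so (x, y) = (24335, 3588) solves the equation, and by the theorem it is the least positive solution.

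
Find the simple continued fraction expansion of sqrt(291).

[17; (17, 34)]

Write x_i = (sqrt(291) + m_i)/d_i with (m_0, d_0) = (0, 1). a_0 = floor(sqrt(291)) = 17, since 17^2 = 289 <= 291 < 324 = 18^2.
Iterate m_{i+1} = d_i*a_i - m_i, d_{i+1} = (291 - m_{i+1}^2)/d_i, a_{i+1} = floor((a_0 + m_{i+1})/d_{i+1}):
  m_1 = 1*17 - 0 = 17, d_1 = (291 - 17^2)/1 = 2/1 = 2, a_1 = floor((17 + 17)/2) = 17.
  m_2 = 2*17 - 17 = 17, d_2 = (291 - 17^2)/2 = 2/2 = 1, a_2 = floor((17 + 17)/1) = 34.
  m_3 = 1*34 - 17 = 17, d_3 = (291 - 17^2)/1 = 2/1 = 2: (m_3, d_3) = (m_1, d_1) = (17, 2), so from here the quotients repeat a_1, a_2; the period length is 2.
Hence the expansion of sqrt(291) is a_0 = 17 followed by the repeating block 17, 34 (period 2).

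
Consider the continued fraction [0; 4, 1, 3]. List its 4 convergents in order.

0/1, 1/4, 1/5, 4/19

Using the convergent recurrence p_i = a_i*p_{i-1} + p_{i-2}, q_i = a_i*q_{i-1} + q_{i-2} with p_{-2}=0, p_{-1}=1, q_{-2}=1, q_{-1}=0:
  i=0: a_0=0, p_0 = 0*1 + 0 = 0, q_0 = 0*0 + 1 = 1.
  i=1: a_1=4, p_1 = 4*0 + 1 = 1, q_1 = 4*1 + 0 = 4.
  i=2: a_2=1, p_2 = 1*1 + 0 = 1, q_2 = 1*4 + 1 = 5.
  i=3: a_3=3, p_3 = 3*1 + 1 = 4, q_3 = 3*5 + 4 = 19.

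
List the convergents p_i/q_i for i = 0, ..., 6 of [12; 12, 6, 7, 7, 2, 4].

12/1, 145/12, 882/73, 6319/523, 45115/3734, 96549/7991, 431311/35698

Using the convergent recurrence p_i = a_i*p_{i-1} + p_{i-2}, q_i = a_i*q_{i-1} + q_{i-2} with p_{-2}=0, p_{-1}=1, q_{-2}=1, q_{-1}=0:
  i=0: a_0=12, p_0 = 12*1 + 0 = 12, q_0 = 12*0 + 1 = 1.
  i=1: a_1=12, p_1 = 12*12 + 1 = 145, q_1 = 12*1 + 0 = 12.
  i=2: a_2=6, p_2 = 6*145 + 12 = 882, q_2 = 6*12 + 1 = 73.
  i=3: a_3=7, p_3 = 7*882 + 145 = 6319, q_3 = 7*73 + 12 = 523.
  i=4: a_4=7, p_4 = 7*6319 + 882 = 45115, q_4 = 7*523 + 73 = 3734.
  i=5: a_5=2, p_5 = 2*45115 + 6319 = 96549, q_5 = 2*3734 + 523 = 7991.
  i=6: a_6=4, p_6 = 4*96549 + 45115 = 431311, q_6 = 4*7991 + 3734 = 35698.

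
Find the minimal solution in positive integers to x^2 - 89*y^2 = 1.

First expand sqrt(89) as a continued fraction. With x_i = (sqrt(89) + m_i)/d_i and (m_0, d_0) = (0, 1): a_0 = floor(sqrt(89)) = 9, since 9^2 = 81 <= 89 < 100 = 10^2.
Iterate m_{i+1} = d_i*a_i - m_i, d_{i+1} = (89 - m_{i+1}^2)/d_i, a_{i+1} = floor((a_0 + m_{i+1})/d_{i+1}):
  m_1 = 1*9 - 0 = 9, d_1 = (89 - 9^2)/1 = 8/1 = 8, a_1 = floor((9 + 9)/8) = 2.
  m_2 = 8*2 - 9 = 7, d_2 = (89 - 7^2)/8 = 40/8 = 5, a_2 = floor((9 + 7)/5) = 3.
  m_3 = 5*3 - 7 = 8, d_3 = (89 - 8^2)/5 = 25/5 = 5, a_3 = floor((9 + 8)/5) = 3.
  m_4 = 5*3 - 8 = 7, d_4 = (89 - 7^2)/5 = 40/5 = 8, a_4 = floor((9 + 7)/8) = 2.
  m_5 = 8*2 - 7 = 9, d_5 = (89 - 9^2)/8 = 8/8 = 1, a_5 = floor((9 + 9)/1) = 18.
  m_6 = 1*18 - 9 = 9, d_6 = (89 - 9^2)/1 = 8/1 = 8: (m_6, d_6) = (m_1, d_1) = (9, 8), so from here the quotients repeat a_1, ..., a_5; the period length is 5.
So sqrt(89) = [9; (2, 3, 3, 2, 18)] with period length k = 5.
k is odd, so (p_{k-1}, q_{k-1}) only solves x^2 - 89y^2 = -1 and the fundamental solution of x^2 - 89y^2 = 1 is (p_{2k-1}, q_{2k-1}) = (p_9, q_9); compute convergents through index 9, running through the period twice.
Convergents (p_i = a_i*p_{i-1} + p_{i-2}, q_i = a_i*q_{i-1} + q_{i-2} with p_{-2}=0, p_{-1}=1, q_{-2}=1, q_{-1}=0):
  i=0: a_0=9, p_0 = 9*1 + 0 = 9, q_0 = 9*0 + 1 = 1.
  i=1: a_1=2, p_1 = 2*9 + 1 = 19, q_1 = 2*1 + 0 = 2.
  i=2: a_2=3, p_2 = 3*19 + 9 = 66, q_2 = 3*2 + 1 = 7.
  i=3: a_3=3, p_3 = 3*66 + 19 = 217, q_3 = 3*7 + 2 = 23.
  i=4: a_4=2, p_4 = 2*217 + 66 = 500, q_4 = 2*23 + 7 = 53.
  i=5: a_5=18, p_5 = 18*500 + 217 = 9217, q_5 = 18*53 + 23 = 977.
  i=6: a_6=2, p_6 = 2*9217 + 500 = 18934, q_6 = 2*977 + 53 = 2007.
  i=7: a_7=3, p_7 = 3*18934 + 9217 = 66019, q_7 = 3*2007 + 977 = 6998.
  i=8: a_8=3, p_8 = 3*66019 + 18934 = 216991, q_8 = 3*6998 + 2007 = 23001.
  i=9: a_9=2, p_9 = 2*216991 + 66019 = 500001, q_9 = 2*23001 + 6998 = 53000.
Indeed p_4^2 - 89*q_4^2 = 250000 - 250001 = -1, not +1.
Check: 500001^2 - 89*53000^2 = 250001000001 - 250001000000 = 1, so (x, y) = (500001, 53000) solves the equation, and by the theorem it is the least positive solution.

(x, y) = (500001, 53000)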